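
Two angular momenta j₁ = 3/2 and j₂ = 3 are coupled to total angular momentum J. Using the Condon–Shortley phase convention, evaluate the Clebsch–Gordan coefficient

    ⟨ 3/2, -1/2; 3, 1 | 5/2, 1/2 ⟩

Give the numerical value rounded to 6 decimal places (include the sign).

j₁+j₂−J=2  J+j₁−j₂=1  J−j₁+j₂=4  j₁+j₂+J+1=8
(j₁±m₁, j₂±m₂, J±M) = (1,2,4,2,3,2)
P² = 288/35
sum k=1..2:
  [1] −1/6 = -1/6
  [2] +1/8 = 1/8
S = -1/24
C² = P²·S² = 1/70 ; C = -0.119523

-0.119523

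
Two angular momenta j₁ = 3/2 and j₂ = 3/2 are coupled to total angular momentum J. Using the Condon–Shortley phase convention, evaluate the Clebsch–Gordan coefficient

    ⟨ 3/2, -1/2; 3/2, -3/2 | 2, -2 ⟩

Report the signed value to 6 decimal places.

+√(1/2) = +0.707107

√[5·1!2!2!/6! · 1!2!0!3!0!4!] = √(8)
  +(−1)^0/∏(0,1,2,0,0,2)! = 1/4  (running 1/4)
⟨..|..⟩ = √(8)·(1/4) = +0.707107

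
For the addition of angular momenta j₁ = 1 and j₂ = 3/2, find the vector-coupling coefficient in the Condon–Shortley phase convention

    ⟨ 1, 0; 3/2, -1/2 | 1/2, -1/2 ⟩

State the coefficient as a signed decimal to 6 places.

−√(1/3) = -0.577350

√[2·2!0!1!/4! · 1!1!1!2!0!1!] = √(1/3)
  +(−1)^1/∏(1,1,0,0,0,1)! = -1  (running -1)
⟨..|..⟩ = √(1/3)·(-1) = -0.577350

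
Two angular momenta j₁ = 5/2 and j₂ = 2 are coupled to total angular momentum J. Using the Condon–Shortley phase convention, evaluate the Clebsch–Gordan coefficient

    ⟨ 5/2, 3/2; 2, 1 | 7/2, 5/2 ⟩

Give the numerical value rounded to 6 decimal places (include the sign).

triangle: 1!×4!×3!/9! = 144/362880
(j±m)!: 4!×1!×3!×1!×6!×1! = 103680
prefactor² = (2J+1)×Δ×N² = 2304/7
  k=0: +1/(0!×1!×1!×3!×3!×0!) = 1/36
  k=1: −1/(1!×0!×0!×2!×4!×1!) = -1/48
Σ = 1/144  ⇒  CG² = 2304/7×1/144² = 1/63
CG = +√(1/63) = +0.125988

+0.125988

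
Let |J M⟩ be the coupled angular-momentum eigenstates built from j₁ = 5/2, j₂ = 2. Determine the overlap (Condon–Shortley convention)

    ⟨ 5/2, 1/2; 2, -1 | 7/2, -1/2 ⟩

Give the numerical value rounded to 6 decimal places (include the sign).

triangle: 1!*4!*3!/9! = 144/362880
(j±m)!: 3!*2!*1!*3!*3!*4! = 10368
prefactor² = (2J+1)*Δ*N² = 1152/35
  k=0: +1/(0!*1!*2!*1!*2!*2!) = 1/8
  k=1: −1/(1!*0!*1!*0!*3!*3!) = -1/36
Σ = 7/72  ⇒  CG² = 1152/35*7/72² = 14/45
CG = +√(14/45) = +0.557773

+√(14/45) ≈ +0.557773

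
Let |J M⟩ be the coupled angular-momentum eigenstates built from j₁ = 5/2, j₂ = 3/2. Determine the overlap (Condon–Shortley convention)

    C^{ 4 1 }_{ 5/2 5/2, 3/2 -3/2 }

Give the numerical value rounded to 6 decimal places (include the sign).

+√(1/56) ≈ +0.133631

j₁+j₂−J=0  J+j₁−j₂=5  J−j₁+j₂=3  j₁+j₂+J+1=9
(j₁±m₁, j₂±m₂, J±M) = (5,0,0,3,5,3)
P² = 64800/7
sum k=0..0:
  [0] +1/720 = 1/720
S = 1/720
C² = P²·S² = 1/56 ; C = +0.133631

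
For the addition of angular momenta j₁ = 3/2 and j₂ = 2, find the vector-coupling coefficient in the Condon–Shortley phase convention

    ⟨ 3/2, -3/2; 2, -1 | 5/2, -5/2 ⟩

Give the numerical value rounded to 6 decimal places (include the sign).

triangle: 1!×2!×3!/7! = 12/5040
(j±m)!: 0!×3!×1!×3!×0!×5! = 4320
prefactor² = (2J+1)×Δ×N² = 432/7
  k=1: −1/(1!×0!×2!×0!×0!×3!) = -1/12
Σ = -1/12  ⇒  CG² = 432/7×(-1/12)² = 3/7
CG = −√(3/7) = -0.654654

−√(3/7) = -0.654654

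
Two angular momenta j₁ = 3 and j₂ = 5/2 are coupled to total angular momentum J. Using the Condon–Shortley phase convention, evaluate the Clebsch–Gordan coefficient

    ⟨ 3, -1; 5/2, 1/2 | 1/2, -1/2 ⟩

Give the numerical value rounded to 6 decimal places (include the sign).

triangle: 5!*1!*0!/7! = 120/5040
(j±m)!: 2!*4!*3!*2!*0!*1! = 576
prefactor² = (2J+1)*Δ*N² = 192/7
  k=3: −1/(3!*2!*1!*0!*0!*0!) = -1/12
Σ = -1/12  ⇒  CG² = 192/7*(-1/12)² = 4/21
CG = −√(4/21) = -0.436436

-0.436436  (= −√(4/21))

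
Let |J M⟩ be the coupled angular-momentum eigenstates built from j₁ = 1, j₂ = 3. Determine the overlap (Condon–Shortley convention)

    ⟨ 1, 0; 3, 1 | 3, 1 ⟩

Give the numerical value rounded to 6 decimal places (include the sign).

triangle: 1!×1!×5!/8! = 120/40320
(j±m)!: 1!×1!×4!×2!×4!×2! = 2304
prefactor² = (2J+1)×Δ×N² = 48
  k=0: +1/(0!×1!×1!×4!×0!×1!) = 1/24
  k=1: −1/(1!×0!×0!×3!×1!×2!) = -1/12
Σ = -1/24  ⇒  CG² = 48×(-1/24)² = 1/12
CG = −√(1/12) = -0.288675

-0.288675  (= −√(1/12))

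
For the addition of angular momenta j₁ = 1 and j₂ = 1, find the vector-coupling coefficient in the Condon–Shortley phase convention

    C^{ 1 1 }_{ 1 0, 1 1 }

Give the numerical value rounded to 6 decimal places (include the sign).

j₁+j₂−J=1  J+j₁−j₂=1  J−j₁+j₂=1  j₁+j₂+J+1=4
(j₁±m₁, j₂±m₂, J±M) = (1,1,2,0,2,0)
P² = 1/2
sum k=1..1:
  [1] −1/1 = -1
S = -1
C² = P²·S² = 1/2 ; C = -0.707107

-0.707107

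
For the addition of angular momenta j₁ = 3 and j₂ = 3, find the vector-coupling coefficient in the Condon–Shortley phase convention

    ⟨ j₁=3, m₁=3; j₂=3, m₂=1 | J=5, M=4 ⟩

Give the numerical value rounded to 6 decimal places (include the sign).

triangle: 1!×5!×5!/12! = 14400/479001600
(j±m)!: 6!×0!×4!×2!×9!×1! = 12541132800
prefactor² = (2J+1)×Δ×N² = 4147200
  k=0: +1/(0!×1!×0!×4!×5!×1!) = 1/2880
Σ = 1/2880  ⇒  CG² = 4147200×1/2880² = 1/2
CG = +√(1/2) = +0.707107

+0.707107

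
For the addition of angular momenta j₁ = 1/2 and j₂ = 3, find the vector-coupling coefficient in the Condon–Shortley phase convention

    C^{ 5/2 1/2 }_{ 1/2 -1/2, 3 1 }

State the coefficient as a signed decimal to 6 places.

√[6·1!0!5!/7! · 0!1!4!2!3!2!] = √(576/7)
  +(−1)^1/∏(1,0,0,3,0,2)! = -1/12  (running -1/12)
⟨..|..⟩ = √(576/7)·(-1/12) = -0.755929

−√(4/7) = -0.755929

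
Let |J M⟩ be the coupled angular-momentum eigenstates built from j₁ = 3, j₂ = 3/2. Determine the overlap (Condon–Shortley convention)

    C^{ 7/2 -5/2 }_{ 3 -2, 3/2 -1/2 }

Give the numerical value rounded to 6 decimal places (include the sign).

triangle: 1!*5!*2!/9! = 240/362880
(j±m)!: 1!*5!*1!*2!*1!*6! = 172800
prefactor² = (2J+1)*Δ*N² = 6400/7
  k=0: +1/(0!*1!*5!*1!*0!*1!) = 1/120
  k=1: −1/(1!*0!*4!*0!*1!*2!) = -1/48
Σ = -1/80  ⇒  CG² = 6400/7*(-1/80)² = 1/7
CG = −√(1/7) = -0.377964

-0.377964  (= −√(1/7))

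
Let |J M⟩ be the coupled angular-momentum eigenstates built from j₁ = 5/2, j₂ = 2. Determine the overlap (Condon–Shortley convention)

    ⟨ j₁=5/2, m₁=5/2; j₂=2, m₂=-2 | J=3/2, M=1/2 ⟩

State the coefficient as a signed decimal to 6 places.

√[4·3!2!1!/7! · 5!0!0!4!2!1!] = √(384/7)
  +(−1)^0/∏(0,3,0,0,2,1)! = 1/12  (running 1/12)
⟨..|..⟩ = √(384/7)·(1/12) = +0.617213

+√(8/21) = +0.617213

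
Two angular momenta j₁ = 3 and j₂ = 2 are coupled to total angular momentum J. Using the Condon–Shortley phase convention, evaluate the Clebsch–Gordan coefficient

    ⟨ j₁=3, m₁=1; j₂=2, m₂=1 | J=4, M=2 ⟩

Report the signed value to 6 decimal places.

j₁+j₂−J=1  J+j₁−j₂=5  J−j₁+j₂=3  j₁+j₂+J+1=10
(j₁±m₁, j₂±m₂, J±M) = (4,2,3,1,6,2)
P² = 5184/7
sum k=0..1:
  [0] +1/72 = 1/72
  [1] −1/48 = -1/48
S = -1/144
C² = P²·S² = 1/28 ; C = -0.188982

−√(1/28) = -0.188982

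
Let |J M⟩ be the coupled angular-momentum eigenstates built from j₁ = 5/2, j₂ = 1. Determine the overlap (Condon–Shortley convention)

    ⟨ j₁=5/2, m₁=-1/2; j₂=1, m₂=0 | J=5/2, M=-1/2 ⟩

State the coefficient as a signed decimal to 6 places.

√[6·1!4!1!/7! · 2!3!1!1!2!3!] = √(144/35)
  +(−1)^0/∏(0,1,3,1,1,0)! = 1/6  (running 1/6)
  +(−1)^1/∏(1,0,2,0,2,1)! = -1/4  (running -1/12)
⟨..|..⟩ = √(144/35)·(-1/12) = -0.169031

−√(1/35) = -0.169031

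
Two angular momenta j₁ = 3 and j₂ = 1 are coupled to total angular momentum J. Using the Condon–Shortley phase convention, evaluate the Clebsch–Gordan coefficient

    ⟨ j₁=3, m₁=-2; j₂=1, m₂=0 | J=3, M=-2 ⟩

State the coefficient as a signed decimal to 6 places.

j₁+j₂−J=1  J+j₁−j₂=5  J−j₁+j₂=1  j₁+j₂+J+1=8
(j₁±m₁, j₂±m₂, J±M) = (1,5,1,1,1,5)
P² = 300
sum k=0..1:
  [0] +1/120 = 1/120
  [1] −1/24 = -1/24
S = -1/30
C² = P²·S² = 1/3 ; C = -0.577350

-0.577350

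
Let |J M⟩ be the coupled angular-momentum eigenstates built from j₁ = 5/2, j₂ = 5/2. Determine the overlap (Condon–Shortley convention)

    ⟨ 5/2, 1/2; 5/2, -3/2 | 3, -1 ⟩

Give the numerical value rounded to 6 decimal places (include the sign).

√[7·2!3!3!/9! · 3!2!1!4!2!4!] = √(96/5)
  +(−1)^0/∏(0,2,2,1,1,2)! = 1/8  (running 1/8)
  +(−1)^1/∏(1,1,1,0,2,3)! = -1/12  (running 1/24)
⟨..|..⟩ = √(96/5)·(1/24) = +0.182574

+√(1/30) = +0.182574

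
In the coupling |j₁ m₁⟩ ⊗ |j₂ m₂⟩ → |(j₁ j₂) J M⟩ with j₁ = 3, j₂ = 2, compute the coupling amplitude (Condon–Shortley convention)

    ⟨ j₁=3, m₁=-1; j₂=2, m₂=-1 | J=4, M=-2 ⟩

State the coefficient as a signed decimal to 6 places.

√[9·1!5!3!/10! · 2!4!1!3!2!6!] = √(5184/7)
  +(−1)^0/∏(0,1,4,1,1,2)! = 1/48  (running 1/48)
  +(−1)^1/∏(1,0,3,0,2,3)! = -1/72  (running 1/144)
⟨..|..⟩ = √(5184/7)·(1/144) = +0.188982

+√(1/28) ≈ +0.188982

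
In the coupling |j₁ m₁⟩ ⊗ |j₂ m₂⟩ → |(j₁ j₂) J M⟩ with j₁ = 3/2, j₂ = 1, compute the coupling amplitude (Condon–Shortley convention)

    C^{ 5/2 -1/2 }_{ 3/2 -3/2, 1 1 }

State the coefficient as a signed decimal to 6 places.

√[6·0!3!2!/6! · 0!3!2!0!2!3!] = √(72/5)
  +(−1)^0/∏(0,0,3,2,0,0)! = 1/12  (running 1/12)
⟨..|..⟩ = √(72/5)·(1/12) = +0.316228

+0.316228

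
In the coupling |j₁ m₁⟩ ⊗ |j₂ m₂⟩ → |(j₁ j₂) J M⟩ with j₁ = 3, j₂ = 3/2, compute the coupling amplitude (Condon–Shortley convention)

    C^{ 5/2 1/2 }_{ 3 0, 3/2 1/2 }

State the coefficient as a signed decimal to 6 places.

triangle: 2!×4!×1!/8! = 48/40320
(j±m)!: 3!×3!×2!×1!×3!×2! = 864
prefactor² = (2J+1)×Δ×N² = 216/35
  k=1: −1/(1!×1!×2!×1!×2!×0!) = -1/4
  k=2: +1/(2!×0!×1!×0!×3!×1!) = 1/12
Σ = -1/6  ⇒  CG² = 216/35×(-1/6)² = 6/35
CG = −√(6/35) = -0.414039

−√(6/35) ≈ -0.414039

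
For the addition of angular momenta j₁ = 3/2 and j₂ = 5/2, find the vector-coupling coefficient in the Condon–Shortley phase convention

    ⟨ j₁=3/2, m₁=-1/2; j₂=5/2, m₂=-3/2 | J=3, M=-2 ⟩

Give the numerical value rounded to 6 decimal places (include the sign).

j₁+j₂−J=1  J+j₁−j₂=2  J−j₁+j₂=4  j₁+j₂+J+1=8
(j₁±m₁, j₂±m₂, J±M) = (1,2,1,4,1,5)
P² = 48
sum k=0..1:
  [0] +1/12 = 1/12
  [1] −1/24 = -1/24
S = 1/24
C² = P²·S² = 1/12 ; C = +0.288675

+√(1/12) ≈ +0.288675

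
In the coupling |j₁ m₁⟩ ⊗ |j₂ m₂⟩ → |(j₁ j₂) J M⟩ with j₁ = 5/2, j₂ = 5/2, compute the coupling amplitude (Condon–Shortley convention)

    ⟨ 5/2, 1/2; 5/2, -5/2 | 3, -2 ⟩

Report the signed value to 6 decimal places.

√[7·2!3!3!/9! · 3!2!0!5!1!5!] = √(240)
  +(−1)^0/∏(0,2,2,0,1,3)! = 1/24  (running 1/24)
⟨..|..⟩ = √(240)·(1/24) = +0.645497

+0.645497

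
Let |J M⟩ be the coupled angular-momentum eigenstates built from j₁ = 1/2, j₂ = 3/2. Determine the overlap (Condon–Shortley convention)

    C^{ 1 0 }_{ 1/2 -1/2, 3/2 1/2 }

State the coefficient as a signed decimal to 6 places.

j₁+j₂−J=1  J+j₁−j₂=0  J−j₁+j₂=2  j₁+j₂+J+1=4
(j₁±m₁, j₂±m₂, J±M) = (0,1,2,1,1,1)
P² = 1/2
sum k=1..1:
  [1] −1/1 = -1
S = -1
C² = P²·S² = 1/2 ; C = -0.707107

−√(1/2) = -0.707107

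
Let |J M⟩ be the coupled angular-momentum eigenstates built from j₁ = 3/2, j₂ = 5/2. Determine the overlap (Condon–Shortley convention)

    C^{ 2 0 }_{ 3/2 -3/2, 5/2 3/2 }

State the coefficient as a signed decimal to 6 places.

√[5·2!1!3!/7! · 0!3!4!1!2!2!] = √(48/7)
  +(−1)^2/∏(2,0,1,2,0,1)! = 1/4  (running 1/4)
⟨..|..⟩ = √(48/7)·(1/4) = +0.654654

+√(3/7) = +0.654654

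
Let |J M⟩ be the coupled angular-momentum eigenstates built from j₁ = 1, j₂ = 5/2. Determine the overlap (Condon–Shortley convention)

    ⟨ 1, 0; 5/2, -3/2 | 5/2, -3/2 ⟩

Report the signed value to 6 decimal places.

+0.507093

triangle: 1!×1!×4!/7! = 24/5040
(j±m)!: 1!×1!×1!×4!×1!×4! = 576
prefactor² = (2J+1)×Δ×N² = 576/35
  k=0: +1/(0!×1!×1!×1!×0!×3!) = 1/6
  k=1: −1/(1!×0!×0!×0!×1!×4!) = -1/24
Σ = 1/8  ⇒  CG² = 576/35×1/8² = 9/35
CG = +√(9/35) = +0.507093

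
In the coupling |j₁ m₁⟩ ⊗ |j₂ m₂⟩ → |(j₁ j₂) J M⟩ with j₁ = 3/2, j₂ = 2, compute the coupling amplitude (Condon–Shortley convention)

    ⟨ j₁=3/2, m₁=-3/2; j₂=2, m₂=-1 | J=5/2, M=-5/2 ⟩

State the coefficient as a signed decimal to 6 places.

triangle: 1!·2!·3!/7! = 12/5040
(j±m)!: 0!·3!·1!·3!·0!·5! = 4320
prefactor² = (2J+1)·Δ·N² = 432/7
  k=1: −1/(1!·0!·2!·0!·0!·3!) = -1/12
Σ = -1/12  ⇒  CG² = 432/7·(-1/12)² = 3/7
CG = −√(3/7) = -0.654654

−√(3/7) ≈ -0.654654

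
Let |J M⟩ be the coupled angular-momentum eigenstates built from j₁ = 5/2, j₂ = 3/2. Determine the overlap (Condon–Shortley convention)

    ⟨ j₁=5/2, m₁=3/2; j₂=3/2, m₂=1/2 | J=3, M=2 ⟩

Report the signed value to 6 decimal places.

+0.288675

triangle: 1!·4!·2!/8! = 48/40320
(j±m)!: 4!·1!·2!·1!·5!·1! = 5760
prefactor² = (2J+1)·Δ·N² = 48
  k=0: +1/(0!·1!·1!·2!·3!·0!) = 1/12
  k=1: −1/(1!·0!·0!·1!·4!·1!) = -1/24
Σ = 1/24  ⇒  CG² = 48·1/24² = 1/12
CG = +√(1/12) = +0.288675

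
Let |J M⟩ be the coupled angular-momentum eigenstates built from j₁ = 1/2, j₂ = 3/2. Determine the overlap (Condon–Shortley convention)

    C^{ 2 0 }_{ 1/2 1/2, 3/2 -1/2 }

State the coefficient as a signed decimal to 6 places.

triangle: 0!·1!·3!/5! = 6/120
(j±m)!: 1!·0!·1!·2!·2!·2! = 8
prefactor² = (2J+1)·Δ·N² = 2
  k=0: +1/(0!·0!·0!·1!·1!·2!) = 1/2
Σ = 1/2  ⇒  CG² = 2·1/2² = 1/2
CG = +√(1/2) = +0.707107

+0.707107  (= +√(1/2))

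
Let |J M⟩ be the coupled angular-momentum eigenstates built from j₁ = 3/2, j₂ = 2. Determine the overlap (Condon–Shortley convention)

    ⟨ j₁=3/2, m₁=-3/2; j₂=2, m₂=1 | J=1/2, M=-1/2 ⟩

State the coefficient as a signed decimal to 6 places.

-0.316228  (= −√(1/10))

j₁+j₂−J=3  J+j₁−j₂=0  J−j₁+j₂=1  j₁+j₂+J+1=5
(j₁±m₁, j₂±m₂, J±M) = (0,3,3,1,0,1)
P² = 18/5
sum k=3..3:
  [3] −1/6 = -1/6
S = -1/6
C² = P²·S² = 1/10 ; C = -0.316228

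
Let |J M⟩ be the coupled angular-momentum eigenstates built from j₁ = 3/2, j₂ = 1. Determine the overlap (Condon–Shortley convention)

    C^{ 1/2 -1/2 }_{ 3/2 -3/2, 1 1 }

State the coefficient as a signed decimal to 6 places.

+√(1/2) ≈ +0.707107

j₁+j₂−J=2  J+j₁−j₂=1  J−j₁+j₂=0  j₁+j₂+J+1=4
(j₁±m₁, j₂±m₂, J±M) = (0,3,2,0,0,1)
P² = 2
sum k=2..2:
  [2] +1/2 = 1/2
S = 1/2
C² = P²·S² = 1/2 ; C = +0.707107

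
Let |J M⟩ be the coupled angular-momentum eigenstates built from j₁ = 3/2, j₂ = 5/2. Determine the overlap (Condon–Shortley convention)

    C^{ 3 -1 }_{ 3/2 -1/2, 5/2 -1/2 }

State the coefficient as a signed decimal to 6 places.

−√(1/60) ≈ -0.129099

√[7·1!2!4!/8! · 1!2!2!3!2!4!] = √(48/5)
  +(−1)^0/∏(0,1,2,2,0,2)! = 1/8  (running 1/8)
  +(−1)^1/∏(1,0,1,1,1,3)! = -1/6  (running -1/24)
⟨..|..⟩ = √(48/5)·(-1/24) = -0.129099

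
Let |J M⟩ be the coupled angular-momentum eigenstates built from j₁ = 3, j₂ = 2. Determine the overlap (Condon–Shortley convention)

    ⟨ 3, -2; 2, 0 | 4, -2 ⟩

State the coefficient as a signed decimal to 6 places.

triangle: 1!·5!·3!/10! = 720/3628800
(j±m)!: 1!·5!·2!·2!·2!·6! = 691200
prefactor² = (2J+1)·Δ·N² = 8640/7
  k=0: +1/(0!·1!·5!·2!·0!·1!) = 1/240
  k=1: −1/(1!·0!·4!·1!·1!·2!) = -1/48
Σ = -1/60  ⇒  CG² = 8640/7·(-1/60)² = 12/35
CG = −√(12/35) = -0.585540

-0.585540  (= −√(12/35))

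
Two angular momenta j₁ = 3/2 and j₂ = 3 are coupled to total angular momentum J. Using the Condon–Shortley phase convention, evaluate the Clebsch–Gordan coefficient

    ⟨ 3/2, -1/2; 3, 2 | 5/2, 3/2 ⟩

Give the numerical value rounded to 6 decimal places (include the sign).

√[6·2!1!4!/8! · 1!2!5!1!4!1!] = √(288/7)
  +(−1)^1/∏(1,1,1,4,0,0)! = -1/24  (running -1/24)
  +(−1)^2/∏(2,0,0,3,1,1)! = 1/12  (running 1/24)
⟨..|..⟩ = √(288/7)·(1/24) = +0.267261

+√(1/14) ≈ +0.267261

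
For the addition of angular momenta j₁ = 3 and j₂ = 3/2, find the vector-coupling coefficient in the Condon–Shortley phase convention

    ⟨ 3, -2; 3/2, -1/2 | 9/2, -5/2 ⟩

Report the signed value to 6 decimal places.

+0.707107

√[10·0!6!3!/10! · 1!5!1!2!2!7!] = √(28800)
  +(−1)^0/∏(0,0,5,1,1,2)! = 1/240  (running 1/240)
⟨..|..⟩ = √(28800)·(1/240) = +0.707107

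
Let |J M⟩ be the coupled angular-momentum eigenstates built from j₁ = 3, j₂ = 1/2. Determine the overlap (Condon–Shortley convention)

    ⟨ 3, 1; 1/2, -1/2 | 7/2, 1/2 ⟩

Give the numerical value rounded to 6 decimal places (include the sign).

√[8·0!6!1!/8! · 4!2!0!1!4!3!] = √(6912/7)
  +(−1)^0/∏(0,0,2,0,4,1)! = 1/48  (running 1/48)
⟨..|..⟩ = √(6912/7)·(1/48) = +0.654654

+√(3/7) = +0.654654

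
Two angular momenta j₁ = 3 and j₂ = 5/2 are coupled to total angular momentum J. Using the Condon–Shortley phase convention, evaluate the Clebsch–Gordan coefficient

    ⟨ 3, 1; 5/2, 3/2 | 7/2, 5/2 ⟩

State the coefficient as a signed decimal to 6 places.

√[8·2!4!3!/10! · 4!2!4!1!6!1!] = √(18432/35)
  +(−1)^1/∏(1,1,1,3,3,0)! = -1/36  (running -1/36)
  +(−1)^2/∏(2,0,0,2,4,1)! = 1/96  (running -5/288)
⟨..|..⟩ = √(18432/35)·(-5/288) = -0.398410

-0.398410  (= −√(10/63))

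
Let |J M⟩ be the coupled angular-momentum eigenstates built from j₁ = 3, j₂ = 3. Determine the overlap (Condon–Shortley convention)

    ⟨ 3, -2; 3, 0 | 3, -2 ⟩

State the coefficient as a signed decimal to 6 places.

+√(1/6) ≈ +0.408248

√[7·3!3!3!/10! · 1!5!3!3!1!5!] = √(216)
  +(−1)^2/∏(2,1,3,1,0,2)! = 1/24  (running 1/24)
  +(−1)^3/∏(3,0,2,0,1,3)! = -1/72  (running 1/36)
⟨..|..⟩ = √(216)·(1/36) = +0.408248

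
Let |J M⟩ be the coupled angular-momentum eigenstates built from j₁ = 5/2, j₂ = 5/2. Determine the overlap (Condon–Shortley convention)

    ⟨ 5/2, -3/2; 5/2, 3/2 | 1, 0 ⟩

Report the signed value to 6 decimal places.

-0.358569

√[3·4!1!1!/7! · 1!4!4!1!1!1!] = √(288/35)
  +(−1)^3/∏(3,1,1,1,0,0)! = -1/6  (running -1/6)
  +(−1)^4/∏(4,0,0,0,1,1)! = 1/24  (running -1/8)
⟨..|..⟩ = √(288/35)·(-1/8) = -0.358569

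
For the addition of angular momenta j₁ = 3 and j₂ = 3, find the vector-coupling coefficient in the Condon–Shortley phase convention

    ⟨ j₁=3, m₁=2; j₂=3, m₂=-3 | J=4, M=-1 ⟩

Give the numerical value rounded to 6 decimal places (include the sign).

+√(15/77) ≈ +0.441367

√[9·2!4!4!/11! · 5!1!0!6!3!5!] = √(1244160/77)
  +(−1)^0/∏(0,2,1,0,3,4)! = 1/288  (running 1/288)
⟨..|..⟩ = √(1244160/77)·(1/288) = +0.441367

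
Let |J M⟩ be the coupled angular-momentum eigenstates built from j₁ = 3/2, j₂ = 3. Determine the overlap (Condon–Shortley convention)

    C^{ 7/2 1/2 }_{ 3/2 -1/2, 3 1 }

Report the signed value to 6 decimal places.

-0.534522

triangle: 1!×2!×5!/9! = 240/362880
(j±m)!: 1!×2!×4!×2!×4!×3! = 13824
prefactor² = (2J+1)×Δ×N² = 512/7
  k=0: +1/(0!×1!×2!×4!×0!×1!) = 1/48
  k=1: −1/(1!×0!×1!×3!×1!×2!) = -1/12
Σ = -1/16  ⇒  CG² = 512/7×(-1/16)² = 2/7
CG = −√(2/7) = -0.534522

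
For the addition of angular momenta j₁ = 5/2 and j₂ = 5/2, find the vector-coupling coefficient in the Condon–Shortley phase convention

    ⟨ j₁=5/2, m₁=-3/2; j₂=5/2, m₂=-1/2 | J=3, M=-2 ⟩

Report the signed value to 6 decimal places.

triangle: 2!·3!·3!/9! = 72/362880
(j±m)!: 1!·4!·2!·3!·1!·5! = 34560
prefactor² = (2J+1)·Δ·N² = 48
  k=1: −1/(1!·1!·3!·1!·0!·2!) = -1/12
  k=2: +1/(2!·0!·2!·0!·1!·3!) = 1/24
Σ = -1/24  ⇒  CG² = 48·(-1/24)² = 1/12
CG = −√(1/12) = -0.288675

-0.288675  (= −√(1/12))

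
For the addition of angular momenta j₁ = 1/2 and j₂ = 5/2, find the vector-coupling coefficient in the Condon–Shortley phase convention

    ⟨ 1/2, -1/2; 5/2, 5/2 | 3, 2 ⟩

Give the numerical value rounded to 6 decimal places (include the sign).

+0.408248

j₁+j₂−J=0  J+j₁−j₂=1  J−j₁+j₂=5  j₁+j₂+J+1=7
(j₁±m₁, j₂±m₂, J±M) = (0,1,5,0,5,1)
P² = 2400
sum k=0..0:
  [0] +1/120 = 1/120
S = 1/120
C² = P²·S² = 1/6 ; C = +0.408248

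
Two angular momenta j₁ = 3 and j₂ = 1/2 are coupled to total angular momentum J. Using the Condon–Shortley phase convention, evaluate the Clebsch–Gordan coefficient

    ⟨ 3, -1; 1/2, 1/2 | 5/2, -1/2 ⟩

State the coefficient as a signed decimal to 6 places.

-0.755929  (= −√(4/7))

j₁+j₂−J=1  J+j₁−j₂=5  J−j₁+j₂=0  j₁+j₂+J+1=7
(j₁±m₁, j₂±m₂, J±M) = (2,4,1,0,2,3)
P² = 576/7
sum k=1..1:
  [1] −1/12 = -1/12
S = -1/12
C² = P²·S² = 4/7 ; C = -0.755929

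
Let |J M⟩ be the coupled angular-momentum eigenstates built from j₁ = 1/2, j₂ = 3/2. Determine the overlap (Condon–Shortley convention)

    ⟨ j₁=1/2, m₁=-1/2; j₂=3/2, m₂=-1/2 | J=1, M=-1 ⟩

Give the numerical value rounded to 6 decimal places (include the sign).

j₁+j₂−J=1  J+j₁−j₂=0  J−j₁+j₂=2  j₁+j₂+J+1=4
(j₁±m₁, j₂±m₂, J±M) = (0,1,1,2,0,2)
P² = 1
sum k=1..1:
  [1] −1/2 = -1/2
S = -1/2
C² = P²·S² = 1/4 ; C = -0.500000

−√(1/4) ≈ -0.500000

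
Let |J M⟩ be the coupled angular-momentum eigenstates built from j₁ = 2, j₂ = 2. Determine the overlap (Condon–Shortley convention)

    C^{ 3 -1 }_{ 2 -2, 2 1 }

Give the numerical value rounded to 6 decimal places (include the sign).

-0.547723  (= −√(3/10))

j₁+j₂−J=1  J+j₁−j₂=3  J−j₁+j₂=3  j₁+j₂+J+1=8
(j₁±m₁, j₂±m₂, J±M) = (0,4,3,1,2,4)
P² = 216/5
sum k=1..1:
  [1] −1/12 = -1/12
S = -1/12
C² = P²·S² = 3/10 ; C = -0.547723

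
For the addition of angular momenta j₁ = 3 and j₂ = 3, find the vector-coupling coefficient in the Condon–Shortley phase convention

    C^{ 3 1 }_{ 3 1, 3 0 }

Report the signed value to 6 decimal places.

−√(1/6) = -0.408248

j₁+j₂−J=3  J+j₁−j₂=3  J−j₁+j₂=3  j₁+j₂+J+1=10
(j₁±m₁, j₂±m₂, J±M) = (4,2,3,3,4,2)
P² = 864/25
sum k=0..2:
  [0] +1/72 = 1/72
  [1] −1/8 = -1/8
  [2] +1/24 = 1/24
S = -5/72
C² = P²·S² = 1/6 ; C = -0.408248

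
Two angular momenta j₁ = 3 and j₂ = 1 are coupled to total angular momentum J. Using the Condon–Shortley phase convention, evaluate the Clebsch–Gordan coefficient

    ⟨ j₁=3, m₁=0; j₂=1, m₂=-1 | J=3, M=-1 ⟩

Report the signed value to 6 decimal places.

+√(1/2) = +0.707107

triangle: 1!*5!*1!/8! = 120/40320
(j±m)!: 3!*3!*0!*2!*2!*4! = 3456
prefactor² = (2J+1)*Δ*N² = 72
  k=0: +1/(0!*1!*3!*0!*2!*1!) = 1/12
Σ = 1/12  ⇒  CG² = 72*1/12² = 1/2
CG = +√(1/2) = +0.707107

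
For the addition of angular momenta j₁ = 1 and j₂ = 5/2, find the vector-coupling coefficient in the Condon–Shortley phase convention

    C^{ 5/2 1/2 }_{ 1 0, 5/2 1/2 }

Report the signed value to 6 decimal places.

-0.169031  (= −√(1/35))

√[6·1!1!4!/7! · 1!1!3!2!3!2!] = √(144/35)
  +(−1)^0/∏(0,1,1,3,0,1)! = 1/6  (running 1/6)
  +(−1)^1/∏(1,0,0,2,1,2)! = -1/4  (running -1/12)
⟨..|..⟩ = √(144/35)·(-1/12) = -0.169031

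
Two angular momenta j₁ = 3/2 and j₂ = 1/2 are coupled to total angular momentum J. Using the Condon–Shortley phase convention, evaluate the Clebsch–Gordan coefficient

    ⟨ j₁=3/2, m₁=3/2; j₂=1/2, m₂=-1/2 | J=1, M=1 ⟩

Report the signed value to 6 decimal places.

+0.866025  (= +√(3/4))

√[3·1!2!0!/4! · 3!0!0!1!2!0!] = √(3)
  +(−1)^0/∏(0,1,0,0,2,0)! = 1/2  (running 1/2)
⟨..|..⟩ = √(3)·(1/2) = +0.866025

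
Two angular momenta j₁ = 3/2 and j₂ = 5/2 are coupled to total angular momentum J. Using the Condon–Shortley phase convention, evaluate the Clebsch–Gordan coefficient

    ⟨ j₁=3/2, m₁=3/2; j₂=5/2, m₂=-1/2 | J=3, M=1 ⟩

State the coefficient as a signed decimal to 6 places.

triangle: 1!·2!·4!/8! = 48/40320
(j±m)!: 3!·0!·2!·3!·4!·2! = 3456
prefactor² = (2J+1)·Δ·N² = 144/5
  k=0: +1/(0!·1!·0!·2!·2!·2!) = 1/8
Σ = 1/8  ⇒  CG² = 144/5·1/8² = 9/20
CG = +√(9/20) = +0.670820

+√(9/20) ≈ +0.670820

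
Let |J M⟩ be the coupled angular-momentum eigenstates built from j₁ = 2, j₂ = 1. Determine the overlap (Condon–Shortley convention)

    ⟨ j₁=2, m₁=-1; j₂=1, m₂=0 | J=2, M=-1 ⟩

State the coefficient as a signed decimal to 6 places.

j₁+j₂−J=1  J+j₁−j₂=3  J−j₁+j₂=1  j₁+j₂+J+1=6
(j₁±m₁, j₂±m₂, J±M) = (1,3,1,1,1,3)
P² = 3/2
sum k=0..1:
  [0] +1/6 = 1/6
  [1] −1/2 = -1/2
S = -1/3
C² = P²·S² = 1/6 ; C = -0.408248

-0.408248  (= −√(1/6))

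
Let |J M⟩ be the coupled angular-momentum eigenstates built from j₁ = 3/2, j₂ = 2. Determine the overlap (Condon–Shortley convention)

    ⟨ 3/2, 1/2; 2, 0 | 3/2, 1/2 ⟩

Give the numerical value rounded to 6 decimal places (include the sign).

j₁+j₂−J=2  J+j₁−j₂=1  J−j₁+j₂=2  j₁+j₂+J+1=6
(j₁±m₁, j₂±m₂, J±M) = (2,1,2,2,2,1)
P² = 16/45
sum k=0..1:
  [0] +1/4 = 1/4
  [1] −1/1 = -1
S = -3/4
C² = P²·S² = 1/5 ; C = -0.447214

-0.447214  (= −√(1/5))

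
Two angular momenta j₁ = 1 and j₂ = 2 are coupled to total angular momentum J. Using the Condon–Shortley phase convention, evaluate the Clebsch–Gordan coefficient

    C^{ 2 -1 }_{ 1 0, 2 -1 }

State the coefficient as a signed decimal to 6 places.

+0.408248  (= +√(1/6))

√[5·1!1!3!/6! · 1!1!1!3!1!3!] = √(3/2)
  +(−1)^0/∏(0,1,1,1,0,2)! = 1/2  (running 1/2)
  +(−1)^1/∏(1,0,0,0,1,3)! = -1/6  (running 1/3)
⟨..|..⟩ = √(3/2)·(1/3) = +0.408248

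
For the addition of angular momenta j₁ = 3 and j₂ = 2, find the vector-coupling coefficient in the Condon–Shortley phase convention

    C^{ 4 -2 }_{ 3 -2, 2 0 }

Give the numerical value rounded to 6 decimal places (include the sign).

−√(12/35) = -0.585540

j₁+j₂−J=1  J+j₁−j₂=5  J−j₁+j₂=3  j₁+j₂+J+1=10
(j₁±m₁, j₂±m₂, J±M) = (1,5,2,2,2,6)
P² = 8640/7
sum k=0..1:
  [0] +1/240 = 1/240
  [1] −1/48 = -1/48
S = -1/60
C² = P²·S² = 12/35 ; C = -0.585540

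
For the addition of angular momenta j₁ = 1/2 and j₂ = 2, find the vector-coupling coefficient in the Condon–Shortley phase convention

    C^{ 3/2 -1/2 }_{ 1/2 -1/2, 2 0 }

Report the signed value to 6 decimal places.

-0.632456

triangle: 1!×0!×3!/5! = 6/120
(j±m)!: 0!×1!×2!×2!×1!×2! = 8
prefactor² = (2J+1)×Δ×N² = 8/5
  k=1: −1/(1!×0!×0!×1!×0!×2!) = -1/2
Σ = -1/2  ⇒  CG² = 8/5×(-1/2)² = 2/5
CG = −√(2/5) = -0.632456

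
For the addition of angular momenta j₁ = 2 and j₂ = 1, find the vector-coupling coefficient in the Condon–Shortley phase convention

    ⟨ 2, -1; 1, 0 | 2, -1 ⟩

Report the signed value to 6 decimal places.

−√(1/6) = -0.408248

j₁+j₂−J=1  J+j₁−j₂=3  J−j₁+j₂=1  j₁+j₂+J+1=6
(j₁±m₁, j₂±m₂, J±M) = (1,3,1,1,1,3)
P² = 3/2
sum k=0..1:
  [0] +1/6 = 1/6
  [1] −1/2 = -1/2
S = -1/3
C² = P²·S² = 1/6 ; C = -0.408248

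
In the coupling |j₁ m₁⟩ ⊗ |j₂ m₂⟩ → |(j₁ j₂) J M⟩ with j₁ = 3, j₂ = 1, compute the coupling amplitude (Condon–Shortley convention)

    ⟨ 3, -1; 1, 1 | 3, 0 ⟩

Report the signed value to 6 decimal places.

-0.707107  (= −√(1/2))

√[7·1!5!1!/8! · 2!4!2!0!3!3!] = √(72)
  +(−1)^1/∏(1,0,3,1,2,0)! = -1/12  (running -1/12)
⟨..|..⟩ = √(72)·(-1/12) = -0.707107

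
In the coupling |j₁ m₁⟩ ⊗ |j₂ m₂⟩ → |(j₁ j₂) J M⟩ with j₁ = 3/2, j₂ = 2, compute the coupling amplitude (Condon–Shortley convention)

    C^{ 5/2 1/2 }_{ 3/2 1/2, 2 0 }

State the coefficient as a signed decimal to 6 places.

+√(3/35) ≈ +0.292770

j₁+j₂−J=1  J+j₁−j₂=2  J−j₁+j₂=3  j₁+j₂+J+1=7
(j₁±m₁, j₂±m₂, J±M) = (2,1,2,2,3,2)
P² = 48/35
sum k=0..1:
  [0] +1/2 = 1/2
  [1] −1/4 = -1/4
S = 1/4
C² = P²·S² = 3/35 ; C = +0.292770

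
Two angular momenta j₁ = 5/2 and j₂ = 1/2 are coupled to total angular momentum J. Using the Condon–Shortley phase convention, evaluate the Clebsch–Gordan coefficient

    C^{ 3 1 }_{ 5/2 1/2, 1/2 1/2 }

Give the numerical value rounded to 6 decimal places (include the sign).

triangle: 0!*5!*1!/7! = 120/5040
(j±m)!: 3!*2!*1!*0!*4!*2! = 576
prefactor² = (2J+1)*Δ*N² = 96
  k=0: +1/(0!*0!*2!*1!*3!*0!) = 1/12
Σ = 1/12  ⇒  CG² = 96*1/12² = 2/3
CG = +√(2/3) = +0.816497

+√(2/3) = +0.816497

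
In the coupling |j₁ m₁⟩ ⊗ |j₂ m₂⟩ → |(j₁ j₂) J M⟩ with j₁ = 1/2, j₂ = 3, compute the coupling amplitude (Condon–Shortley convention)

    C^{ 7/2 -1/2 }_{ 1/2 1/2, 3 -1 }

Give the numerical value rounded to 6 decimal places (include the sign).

+0.654654  (= +√(3/7))

√[8·0!1!6!/8! · 1!0!2!4!3!4!] = √(6912/7)
  +(−1)^0/∏(0,0,0,2,1,4)! = 1/48  (running 1/48)
⟨..|..⟩ = √(6912/7)·(1/48) = +0.654654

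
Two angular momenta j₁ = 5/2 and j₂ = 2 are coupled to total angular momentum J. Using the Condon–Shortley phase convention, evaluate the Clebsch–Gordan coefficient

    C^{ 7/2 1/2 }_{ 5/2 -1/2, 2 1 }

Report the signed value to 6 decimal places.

-0.557773

√[8·1!4!3!/9! · 2!3!3!1!4!3!] = √(1152/35)
  +(−1)^0/∏(0,1,3,3,1,0)! = 1/36  (running 1/36)
  +(−1)^1/∏(1,0,2,2,2,1)! = -1/8  (running -7/72)
⟨..|..⟩ = √(1152/35)·(-7/72) = -0.557773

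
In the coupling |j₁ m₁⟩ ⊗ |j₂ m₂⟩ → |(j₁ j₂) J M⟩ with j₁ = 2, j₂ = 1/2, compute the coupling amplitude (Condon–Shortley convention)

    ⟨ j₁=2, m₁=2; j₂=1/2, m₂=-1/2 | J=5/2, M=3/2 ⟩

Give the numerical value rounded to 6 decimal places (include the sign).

triangle: 0!·4!·1!/6! = 24/720
(j±m)!: 4!·0!·0!·1!·4!·1! = 576
prefactor² = (2J+1)·Δ·N² = 576/5
  k=0: +1/(0!·0!·0!·0!·4!·1!) = 1/24
Σ = 1/24  ⇒  CG² = 576/5·1/24² = 1/5
CG = +√(1/5) = +0.447214

+0.447214  (= +√(1/5))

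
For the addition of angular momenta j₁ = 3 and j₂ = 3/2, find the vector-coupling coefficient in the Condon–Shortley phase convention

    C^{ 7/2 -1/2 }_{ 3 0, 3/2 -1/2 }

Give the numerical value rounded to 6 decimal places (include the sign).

j₁+j₂−J=1  J+j₁−j₂=5  J−j₁+j₂=2  j₁+j₂+J+1=9
(j₁±m₁, j₂±m₂, J±M) = (3,3,1,2,3,4)
P² = 384/7
sum k=0..1:
  [0] +1/12 = 1/12
  [1] −1/24 = -1/24
S = 1/24
C² = P²·S² = 2/21 ; C = +0.308607

+0.308607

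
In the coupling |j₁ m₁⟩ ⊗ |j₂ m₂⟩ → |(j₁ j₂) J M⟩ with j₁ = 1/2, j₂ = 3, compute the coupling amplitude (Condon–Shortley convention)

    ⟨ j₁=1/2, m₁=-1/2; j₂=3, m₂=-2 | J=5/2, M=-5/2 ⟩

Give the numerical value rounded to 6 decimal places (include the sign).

-0.377964  (= −√(1/7))

triangle: 1!×0!×5!/7! = 120/5040
(j±m)!: 0!×1!×1!×5!×0!×5! = 14400
prefactor² = (2J+1)×Δ×N² = 14400/7
  k=1: −1/(1!×0!×0!×0!×0!×5!) = -1/120
Σ = -1/120  ⇒  CG² = 14400/7×(-1/120)² = 1/7
CG = −√(1/7) = -0.377964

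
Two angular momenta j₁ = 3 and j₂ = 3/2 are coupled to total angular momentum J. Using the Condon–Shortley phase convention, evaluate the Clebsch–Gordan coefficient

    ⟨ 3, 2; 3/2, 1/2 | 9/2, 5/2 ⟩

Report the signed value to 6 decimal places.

√[10·0!6!3!/10! · 5!1!2!1!7!2!] = √(28800)
  +(−1)^0/∏(0,0,1,2,5,1)! = 1/240  (running 1/240)
⟨..|..⟩ = √(28800)·(1/240) = +0.707107

+√(1/2) = +0.707107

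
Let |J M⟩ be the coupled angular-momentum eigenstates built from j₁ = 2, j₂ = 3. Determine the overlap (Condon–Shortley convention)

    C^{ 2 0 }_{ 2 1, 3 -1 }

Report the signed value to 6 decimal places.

triangle: 3!·1!·3!/8! = 36/40320
(j±m)!: 3!·1!·2!·4!·2!·2! = 1152
prefactor² = (2J+1)·Δ·N² = 36/7
  k=0: +1/(0!·3!·1!·2!·0!·1!) = 1/12
  k=1: −1/(1!·2!·0!·1!·1!·2!) = -1/4
Σ = -1/6  ⇒  CG² = 36/7·(-1/6)² = 1/7
CG = −√(1/7) = -0.377964

-0.377964  (= −√(1/7))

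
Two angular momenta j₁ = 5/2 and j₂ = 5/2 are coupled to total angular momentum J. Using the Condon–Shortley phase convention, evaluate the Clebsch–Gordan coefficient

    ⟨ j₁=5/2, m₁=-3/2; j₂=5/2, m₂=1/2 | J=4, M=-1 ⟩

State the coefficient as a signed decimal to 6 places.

triangle: 1!×4!×4!/10! = 576/3628800
(j±m)!: 1!×4!×3!×2!×3!×5! = 207360
prefactor² = (2J+1)×Δ×N² = 10368/35
  k=0: +1/(0!×1!×4!×3!×0!×1!) = 1/144
  k=1: −1/(1!×0!×3!×2!×1!×2!) = -1/24
Σ = -5/144  ⇒  CG² = 10368/35×(-5/144)² = 5/14
CG = −√(5/14) = -0.597614

−√(5/14) = -0.597614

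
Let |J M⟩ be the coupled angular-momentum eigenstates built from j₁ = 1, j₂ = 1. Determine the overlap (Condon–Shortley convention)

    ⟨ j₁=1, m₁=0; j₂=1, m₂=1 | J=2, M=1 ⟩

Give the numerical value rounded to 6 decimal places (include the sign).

+0.707107

√[5·0!2!2!/5! · 1!1!2!0!3!1!] = √(2)
  +(−1)^0/∏(0,0,1,2,1,0)! = 1/2  (running 1/2)
⟨..|..⟩ = √(2)·(1/2) = +0.707107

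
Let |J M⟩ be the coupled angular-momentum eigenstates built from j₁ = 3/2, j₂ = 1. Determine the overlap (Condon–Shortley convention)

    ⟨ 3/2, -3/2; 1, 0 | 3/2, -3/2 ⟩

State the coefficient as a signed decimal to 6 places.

√[4·1!2!1!/5! · 0!3!1!1!0!3!] = √(12/5)
  +(−1)^1/∏(1,0,2,0,0,1)! = -1/2  (running -1/2)
⟨..|..⟩ = √(12/5)·(-1/2) = -0.774597

−√(3/5) ≈ -0.774597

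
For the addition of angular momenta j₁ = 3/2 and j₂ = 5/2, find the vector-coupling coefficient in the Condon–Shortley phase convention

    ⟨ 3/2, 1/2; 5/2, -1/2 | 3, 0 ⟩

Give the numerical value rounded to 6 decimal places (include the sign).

√[7·1!2!4!/8! · 2!1!2!3!3!3!] = √(36/5)
  +(−1)^0/∏(0,1,1,2,1,2)! = 1/4  (running 1/4)
  +(−1)^1/∏(1,0,0,1,2,3)! = -1/12  (running 1/6)
⟨..|..⟩ = √(36/5)·(1/6) = +0.447214

+0.447214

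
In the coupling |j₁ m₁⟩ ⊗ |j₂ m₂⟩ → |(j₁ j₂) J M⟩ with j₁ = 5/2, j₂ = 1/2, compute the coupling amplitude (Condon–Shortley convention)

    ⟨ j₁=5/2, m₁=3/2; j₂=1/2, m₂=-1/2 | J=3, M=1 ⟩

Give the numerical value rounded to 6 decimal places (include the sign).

+0.577350

√[7·0!5!1!/7! · 4!1!0!1!4!2!] = √(192)
  +(−1)^0/∏(0,0,1,0,4,1)! = 1/24  (running 1/24)
⟨..|..⟩ = √(192)·(1/24) = +0.577350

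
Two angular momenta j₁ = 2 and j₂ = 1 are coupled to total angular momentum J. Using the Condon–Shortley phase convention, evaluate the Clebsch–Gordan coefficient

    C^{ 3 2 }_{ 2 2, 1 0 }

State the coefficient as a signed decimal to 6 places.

j₁+j₂−J=0  J+j₁−j₂=4  J−j₁+j₂=2  j₁+j₂+J+1=7
(j₁±m₁, j₂±m₂, J±M) = (4,0,1,1,5,1)
P² = 192
sum k=0..0:
  [0] +1/24 = 1/24
S = 1/24
C² = P²·S² = 1/3 ; C = +0.577350

+0.577350  (= +√(1/3))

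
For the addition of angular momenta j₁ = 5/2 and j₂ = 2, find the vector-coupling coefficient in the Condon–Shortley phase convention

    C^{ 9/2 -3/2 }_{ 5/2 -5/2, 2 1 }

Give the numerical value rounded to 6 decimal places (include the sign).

+√(1/21) ≈ +0.218218

√[10·0!5!4!/10! · 0!5!3!1!3!6!] = √(172800/7)
  +(−1)^0/∏(0,0,5,3,0,1)! = 1/720  (running 1/720)
⟨..|..⟩ = √(172800/7)·(1/720) = +0.218218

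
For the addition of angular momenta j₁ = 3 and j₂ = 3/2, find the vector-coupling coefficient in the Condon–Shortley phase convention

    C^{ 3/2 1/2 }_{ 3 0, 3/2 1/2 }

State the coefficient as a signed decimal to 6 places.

triangle: 3!·3!·0!/7! = 36/5040
(j±m)!: 3!·3!·2!·1!·2!·1! = 144
prefactor² = (2J+1)·Δ·N² = 144/35
  k=2: +1/(2!·1!·1!·0!·2!·0!) = 1/4
Σ = 1/4  ⇒  CG² = 144/35·1/4² = 9/35
CG = +√(9/35) = +0.507093

+0.507093  (= +√(9/35))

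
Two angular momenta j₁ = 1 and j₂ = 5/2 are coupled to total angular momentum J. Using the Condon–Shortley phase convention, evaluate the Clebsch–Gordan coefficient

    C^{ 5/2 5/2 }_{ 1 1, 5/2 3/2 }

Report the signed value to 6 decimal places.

+0.534522  (= +√(2/7))

√[6·1!1!4!/7! · 2!0!4!1!5!0!] = √(1152/7)
  +(−1)^0/∏(0,1,0,4,1,0)! = 1/24  (running 1/24)
⟨..|..⟩ = √(1152/7)·(1/24) = +0.534522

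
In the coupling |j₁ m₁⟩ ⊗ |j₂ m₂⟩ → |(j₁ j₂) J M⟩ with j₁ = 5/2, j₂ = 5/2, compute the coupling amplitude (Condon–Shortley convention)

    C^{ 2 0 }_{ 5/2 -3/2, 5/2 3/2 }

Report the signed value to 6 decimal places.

-0.109109

triangle: 3!*2!*2!/8! = 24/40320
(j±m)!: 1!*4!*4!*1!*2!*2! = 2304
prefactor² = (2J+1)*Δ*N² = 48/7
  k=2: +1/(2!*1!*2!*2!*0!*0!) = 1/8
  k=3: −1/(3!*0!*1!*1!*1!*1!) = -1/6
Σ = -1/24  ⇒  CG² = 48/7*(-1/24)² = 1/84
CG = −√(1/84) = -0.109109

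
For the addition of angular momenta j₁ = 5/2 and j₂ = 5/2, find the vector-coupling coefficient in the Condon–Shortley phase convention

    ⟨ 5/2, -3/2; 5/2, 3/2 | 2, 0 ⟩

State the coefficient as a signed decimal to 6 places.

−√(1/84) ≈ -0.109109

j₁+j₂−J=3  J+j₁−j₂=2  J−j₁+j₂=2  j₁+j₂+J+1=8
(j₁±m₁, j₂±m₂, J±M) = (1,4,4,1,2,2)
P² = 48/7
sum k=2..3:
  [2] +1/8 = 1/8
  [3] −1/6 = -1/6
S = -1/24
C² = P²·S² = 1/84 ; C = -0.109109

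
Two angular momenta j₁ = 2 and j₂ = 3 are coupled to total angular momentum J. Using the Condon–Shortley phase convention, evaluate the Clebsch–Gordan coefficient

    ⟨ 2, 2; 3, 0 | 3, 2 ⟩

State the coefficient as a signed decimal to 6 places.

+√(1/3) ≈ +0.577350

triangle: 2!×2!×4!/9! = 96/362880
(j±m)!: 4!×0!×3!×3!×5!×1! = 103680
prefactor² = (2J+1)×Δ×N² = 192
  k=0: +1/(0!×2!×0!×3!×2!×1!) = 1/24
Σ = 1/24  ⇒  CG² = 192×1/24² = 1/3
CG = +√(1/3) = +0.577350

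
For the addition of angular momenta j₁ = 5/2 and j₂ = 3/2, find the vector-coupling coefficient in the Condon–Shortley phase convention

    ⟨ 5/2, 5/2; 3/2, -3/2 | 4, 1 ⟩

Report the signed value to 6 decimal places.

triangle: 0!×5!×3!/9! = 720/362880
(j±m)!: 5!×0!×0!×3!×5!×3! = 518400
prefactor² = (2J+1)×Δ×N² = 64800/7
  k=0: +1/(0!×0!×0!×0!×5!×3!) = 1/720
Σ = 1/720  ⇒  CG² = 64800/7×1/720² = 1/56
CG = +√(1/56) = +0.133631

+0.133631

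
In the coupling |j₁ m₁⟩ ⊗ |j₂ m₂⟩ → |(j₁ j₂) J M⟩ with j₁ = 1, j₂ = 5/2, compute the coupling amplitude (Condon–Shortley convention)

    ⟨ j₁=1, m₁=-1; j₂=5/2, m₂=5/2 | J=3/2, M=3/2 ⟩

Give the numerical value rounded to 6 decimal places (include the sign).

+√(2/3) ≈ +0.816497

j₁+j₂−J=2  J+j₁−j₂=0  J−j₁+j₂=3  j₁+j₂+J+1=6
(j₁±m₁, j₂±m₂, J±M) = (0,2,5,0,3,0)
P² = 96
sum k=2..2:
  [2] +1/12 = 1/12
S = 1/12
C² = P²·S² = 2/3 ; C = +0.816497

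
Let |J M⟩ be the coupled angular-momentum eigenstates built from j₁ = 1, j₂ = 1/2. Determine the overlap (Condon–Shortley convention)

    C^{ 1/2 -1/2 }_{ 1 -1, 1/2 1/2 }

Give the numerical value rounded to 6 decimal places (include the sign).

triangle: 1!×1!×0!/3! = 1/6
(j±m)!: 0!×2!×1!×0!×0!×1! = 2
prefactor² = (2J+1)×Δ×N² = 2/3
  k=1: −1/(1!×0!×1!×0!×0!×0!) = -1
Σ = -1  ⇒  CG² = 2/3×(-1)² = 2/3
CG = −√(2/3) = -0.816497

-0.816497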